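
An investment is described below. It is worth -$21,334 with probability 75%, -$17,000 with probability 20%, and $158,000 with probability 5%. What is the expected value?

EV = 0.75 × (-21334) + 0.2 × (-17000) + 0.05 × 158000 = -16000.5 − 3400 + 7900 = -11500.5

-$11,500.50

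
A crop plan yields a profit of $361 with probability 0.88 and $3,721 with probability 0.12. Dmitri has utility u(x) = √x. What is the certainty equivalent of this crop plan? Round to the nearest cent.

$577.92

E[u] = 0.88·√361 + 0.12·√3721 = 0.88·19 + 0.12·61 = 24.04
CE = (24.04)² = 577.9216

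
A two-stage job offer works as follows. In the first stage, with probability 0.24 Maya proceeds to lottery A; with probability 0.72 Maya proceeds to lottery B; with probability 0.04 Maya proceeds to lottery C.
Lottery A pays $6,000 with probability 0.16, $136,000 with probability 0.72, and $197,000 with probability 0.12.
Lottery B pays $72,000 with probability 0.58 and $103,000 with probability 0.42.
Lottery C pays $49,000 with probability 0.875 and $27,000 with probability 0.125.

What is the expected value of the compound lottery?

$92,469.20

EV(A) = 0.16 × 6000 + 0.72 × 136000 + 0.12 × 197000 = 960 + 97920 + 23640 = 122520
EV(B) = 0.58 × 72000 + 0.42 × 103000 = 41760 + 43260 = 85020
EV(C) = 0.875 × 49000 + 0.125 × 27000 = 42875 + 3375 = 46250
Overall = 0.24 × 122520 + 0.72 × 85020 + 0.04 × 46250 = 29404.8 + 61214.4 + 1850 = 92469.2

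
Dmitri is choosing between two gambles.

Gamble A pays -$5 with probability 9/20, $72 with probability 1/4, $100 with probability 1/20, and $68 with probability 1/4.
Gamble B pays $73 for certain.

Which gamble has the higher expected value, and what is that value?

Gamble B ($73)

Gamble A = 9/20 × (-5) + 1/4 × 72 + 1/20 × 100 + 1/4 × 68 = -2.25 + 18 + 5 + 17 = 37.75
Gamble B: 73 (certain)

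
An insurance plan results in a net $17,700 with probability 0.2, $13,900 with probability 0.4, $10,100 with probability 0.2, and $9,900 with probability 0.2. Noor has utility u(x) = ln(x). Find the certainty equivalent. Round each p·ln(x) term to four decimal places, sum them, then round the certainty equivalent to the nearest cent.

$12,789.76

E[u] = 0.2·ln(17700) + 0.4·ln(13900) + 0.2·ln(10100) + 0.2·ln(9900) = 1.9563 + 3.8159 + 1.8441 + 1.8401 = 9.4564
CE = e^9.4564 ≈ 12789.76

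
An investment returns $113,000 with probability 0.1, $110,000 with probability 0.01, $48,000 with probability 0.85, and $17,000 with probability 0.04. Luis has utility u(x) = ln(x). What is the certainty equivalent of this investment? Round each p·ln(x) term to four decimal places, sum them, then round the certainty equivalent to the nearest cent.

E[u] = 0.1·ln(113000) + 0.01·ln(110000) + 0.85·ln(48000) + 0.04·ln(17000) = 1.1635 + 0.1161 + 9.1621 + 0.3896 = 10.8313
CE = e^10.8313 ≈ 50579.42

$50,579.42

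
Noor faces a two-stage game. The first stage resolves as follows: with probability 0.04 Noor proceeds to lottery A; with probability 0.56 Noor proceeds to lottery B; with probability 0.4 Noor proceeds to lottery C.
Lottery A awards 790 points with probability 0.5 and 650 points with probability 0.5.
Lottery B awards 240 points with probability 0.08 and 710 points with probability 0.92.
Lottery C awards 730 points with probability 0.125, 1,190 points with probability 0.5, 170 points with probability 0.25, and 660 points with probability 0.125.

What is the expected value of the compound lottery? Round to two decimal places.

EV(A) = 0.5 × 790 + 0.5 × 650 = 395 + 325 = 720
EV(B) = 0.08 × 240 + 0.92 × 710 = 19.2 + 653.2 = 672.4
EV(C) = 0.125 × 730 + 0.5 × 1190 + 0.25 × 170 + 0.125 × 660 = 91.25 + 595 + 42.5 + 82.5 = 811.25
Overall = 0.04 × 720 + 0.56 × 672.4 + 0.4 × 811.25 = 28.8 + 376.544 + 324.5 = 729.844

729.84 points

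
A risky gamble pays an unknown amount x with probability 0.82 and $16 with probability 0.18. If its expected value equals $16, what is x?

x = $16

0.82·x + 0.18·16 = 16
0.82·x = 16 − 2.88 = 13.12
x = 13.12 / 0.82 = 16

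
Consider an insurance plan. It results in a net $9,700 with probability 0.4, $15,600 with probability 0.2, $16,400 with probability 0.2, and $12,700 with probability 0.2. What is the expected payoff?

$12,820

EV = 0.4 × 9700 + 0.2 × 15600 + 0.2 × 16400 + 0.2 × 12700 = 3880 + 3120 + 3280 + 2540 = 12820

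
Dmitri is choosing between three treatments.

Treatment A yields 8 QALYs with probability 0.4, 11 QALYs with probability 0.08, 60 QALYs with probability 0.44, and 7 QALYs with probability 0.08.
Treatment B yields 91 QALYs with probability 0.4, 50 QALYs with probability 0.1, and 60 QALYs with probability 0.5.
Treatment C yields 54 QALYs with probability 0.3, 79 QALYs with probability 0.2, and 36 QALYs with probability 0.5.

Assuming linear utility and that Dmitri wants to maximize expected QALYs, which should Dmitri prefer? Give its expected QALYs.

Treatment B (71.4 QALYs)

Treatment A = 0.4 × 8 + 0.08 × 11 + 0.44 × 60 + 0.08 × 7 = 3.2 + 0.88 + 26.4 + 0.56 = 31.04
Treatment B = 0.4 × 91 + 0.1 × 50 + 0.5 × 60 = 36.4 + 5 + 30 = 71.4
Treatment C = 0.3 × 54 + 0.2 × 79 + 0.5 × 36 = 16.2 + 15.8 + 18 = 50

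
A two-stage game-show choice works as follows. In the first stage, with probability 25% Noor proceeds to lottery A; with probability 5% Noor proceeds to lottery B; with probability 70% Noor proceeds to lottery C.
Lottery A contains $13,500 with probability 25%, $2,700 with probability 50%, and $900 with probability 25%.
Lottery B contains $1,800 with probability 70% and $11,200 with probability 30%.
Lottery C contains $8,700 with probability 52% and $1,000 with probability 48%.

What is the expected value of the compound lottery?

EV(A) = 0.25 × 13500 + 0.5 × 2700 + 0.25 × 900 = 3375 + 1350 + 225 = 4950
EV(B) = 0.7 × 1800 + 0.3 × 11200 = 1260 + 3360 = 4620
EV(C) = 0.52 × 8700 + 0.48 × 1000 = 4524 + 480 = 5004
Overall = 0.25 × 4950 + 0.05 × 4620 + 0.7 × 5004 = 1237.5 + 231 + 3502.8 = 4971.3

$4,971.30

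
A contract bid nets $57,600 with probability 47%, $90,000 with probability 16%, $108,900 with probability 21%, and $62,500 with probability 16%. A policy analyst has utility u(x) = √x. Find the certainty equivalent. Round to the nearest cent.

$72,954.01

E[u] = 0.47·√57600 + 0.16·√90000 + 0.21·√108900 + 0.16·√62500 = 0.47·240 + 0.16·300 + 0.21·330 + 0.16·250 = 270.1
CE = (270.1)² = 72954.01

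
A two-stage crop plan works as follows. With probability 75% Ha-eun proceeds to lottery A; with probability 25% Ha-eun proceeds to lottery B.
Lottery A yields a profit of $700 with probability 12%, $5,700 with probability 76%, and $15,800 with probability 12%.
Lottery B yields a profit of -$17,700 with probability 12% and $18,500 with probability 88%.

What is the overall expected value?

EV(A) = 0.12 × 700 + 0.76 × 5700 + 0.12 × 15800 = 84 + 4332 + 1896 = 6312
EV(B) = 0.12 × (-17700) + 0.88 × 18500 = -2124 + 16280 = 14156
Overall = 0.75 × 6312 + 0.25 × 14156 = 4734 + 3539 = 8273

$8,273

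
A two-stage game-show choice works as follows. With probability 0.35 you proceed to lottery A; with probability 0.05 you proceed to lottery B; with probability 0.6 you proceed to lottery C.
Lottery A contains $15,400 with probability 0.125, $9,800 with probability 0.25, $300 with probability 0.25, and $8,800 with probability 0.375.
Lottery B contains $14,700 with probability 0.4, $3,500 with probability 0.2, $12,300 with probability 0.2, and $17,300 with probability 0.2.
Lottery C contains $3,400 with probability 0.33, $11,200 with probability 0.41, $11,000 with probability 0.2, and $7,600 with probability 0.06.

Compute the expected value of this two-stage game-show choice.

$8,359.50

EV(A) = 0.125 × 15400 + 0.25 × 9800 + 0.25 × 300 + 0.375 × 8800 = 1925 + 2450 + 75 + 3300 = 7750
EV(B) = 0.4 × 14700 + 0.2 × 3500 + 0.2 × 12300 + 0.2 × 17300 = 5880 + 700 + 2460 + 3460 = 12500
EV(C) = 0.33 × 3400 + 0.41 × 11200 + 0.2 × 11000 + 0.06 × 7600 = 1122 + 4592 + 2200 + 456 = 8370
Overall = 0.35 × 7750 + 0.05 × 12500 + 0.6 × 8370 = 2712.5 + 625 + 5022 = 8359.5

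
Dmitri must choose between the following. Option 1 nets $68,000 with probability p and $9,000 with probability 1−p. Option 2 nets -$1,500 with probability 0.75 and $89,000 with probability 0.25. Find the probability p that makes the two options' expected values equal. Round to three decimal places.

p = 0.206

EV(Option 2) = 0.75 × (-1500) + 0.25 × 89000 = -1125 + 22250 = 21125
p·68000 + (1−p)·9000 = 21125
59000p + 9000 = 21125
p = (21125 − 9000) / 59000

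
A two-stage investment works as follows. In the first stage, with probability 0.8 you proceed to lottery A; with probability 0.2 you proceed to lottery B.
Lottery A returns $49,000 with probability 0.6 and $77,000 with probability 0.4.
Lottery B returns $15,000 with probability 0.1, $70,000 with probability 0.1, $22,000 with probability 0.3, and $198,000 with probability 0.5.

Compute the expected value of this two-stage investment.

EV(A) = 0.6 × 49000 + 0.4 × 77000 = 29400 + 30800 = 60200
EV(B) = 0.1 × 15000 + 0.1 × 70000 + 0.3 × 22000 + 0.5 × 198000 = 1500 + 7000 + 6600 + 99000 = 114100
Overall = 0.8 × 60200 + 0.2 × 114100 = 48160 + 22820 = 70980

$70,980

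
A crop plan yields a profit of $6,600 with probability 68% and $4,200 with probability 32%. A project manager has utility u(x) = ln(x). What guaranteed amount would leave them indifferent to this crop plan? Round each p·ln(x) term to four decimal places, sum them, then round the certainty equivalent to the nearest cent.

$5,711.29

E[u] = 0.68·ln(6600) + 0.32·ln(4200) = 5.9805 + 2.6697 = 8.6502
CE = e^8.6502 ≈ 5711.29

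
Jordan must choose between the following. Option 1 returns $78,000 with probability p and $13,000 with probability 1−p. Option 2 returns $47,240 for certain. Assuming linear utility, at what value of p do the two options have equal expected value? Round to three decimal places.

p·78000 + (1−p)·13000 = 47240
65000p + 13000 = 47240
p = (47240 − 13000) / 65000

p = 0.527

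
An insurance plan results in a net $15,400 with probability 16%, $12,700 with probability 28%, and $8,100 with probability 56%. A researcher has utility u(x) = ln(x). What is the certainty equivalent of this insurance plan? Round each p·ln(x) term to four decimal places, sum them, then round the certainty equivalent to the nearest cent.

E[u] = 0.16·ln(15400) + 0.28·ln(12700) + 0.56·ln(8100) = 1.5427 + 2.6458 + 5.0398 = 9.2283
CE = e^9.2283 ≈ 10181.22

$10,181.22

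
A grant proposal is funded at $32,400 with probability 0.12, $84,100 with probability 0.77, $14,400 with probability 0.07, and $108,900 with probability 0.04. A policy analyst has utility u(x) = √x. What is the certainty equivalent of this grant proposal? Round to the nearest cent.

E[u] = 0.12·√32400 + 0.77·√84100 + 0.07·√14400 + 0.04·√108900 = 0.12·180 + 0.77·290 + 0.07·120 + 0.04·330 = 266.5
CE = (266.5)² = 71022.25

$71,022.25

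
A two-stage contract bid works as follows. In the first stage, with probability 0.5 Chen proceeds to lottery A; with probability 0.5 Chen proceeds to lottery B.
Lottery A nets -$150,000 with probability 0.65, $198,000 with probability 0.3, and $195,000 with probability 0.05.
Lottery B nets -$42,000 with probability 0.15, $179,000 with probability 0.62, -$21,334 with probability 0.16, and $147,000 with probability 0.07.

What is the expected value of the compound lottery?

EV(A) = 0.65 × (-150000) + 0.3 × 198000 + 0.05 × 195000 = -97500 + 59400 + 9750 = -28350
EV(B) = 0.15 × (-42000) + 0.62 × 179000 + 0.16 × (-21334) + 0.07 × 147000 = -6300 + 110980 − 3413.44 + 10290 = 111556.56
Overall = 0.5 × (-28350) + 0.5 × 111556.56 = -14175 + 55778.28 = 41603.28

$41,603.28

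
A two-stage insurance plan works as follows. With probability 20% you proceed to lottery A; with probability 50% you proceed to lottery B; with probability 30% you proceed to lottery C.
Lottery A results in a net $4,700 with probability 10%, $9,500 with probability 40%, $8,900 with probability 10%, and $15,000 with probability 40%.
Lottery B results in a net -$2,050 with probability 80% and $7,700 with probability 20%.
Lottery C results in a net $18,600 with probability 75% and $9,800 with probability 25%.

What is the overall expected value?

$7,102

EV(A) = 0.1 × 4700 + 0.4 × 9500 + 0.1 × 8900 + 0.4 × 15000 = 470 + 3800 + 890 + 6000 = 11160
EV(B) = 0.8 × (-2050) + 0.2 × 7700 = -1640 + 1540 = -100
EV(C) = 0.75 × 18600 + 0.25 × 9800 = 13950 + 2450 = 16400
Overall = 0.2 × 11160 + 0.5 × (-100) + 0.3 × 16400 = 2232 − 50 + 4920 = 7102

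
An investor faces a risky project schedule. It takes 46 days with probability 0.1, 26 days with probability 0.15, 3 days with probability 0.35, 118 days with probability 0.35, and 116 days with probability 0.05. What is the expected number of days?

56.65 days

EV = 0.1 × 46 + 0.15 × 26 + 0.35 × 3 + 0.35 × 118 + 0.05 × 116 = 4.6 + 3.9 + 1.05 + 41.3 + 5.8 = 56.65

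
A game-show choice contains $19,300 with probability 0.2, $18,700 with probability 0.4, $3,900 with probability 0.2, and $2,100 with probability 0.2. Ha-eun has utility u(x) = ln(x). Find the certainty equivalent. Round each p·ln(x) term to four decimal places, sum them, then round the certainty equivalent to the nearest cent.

E[u] = 0.2·ln(19300) + 0.4·ln(18700) + 0.2·ln(3900) + 0.2·ln(2100) = 1.9736 + 3.9345 + 1.6537 + 1.5299 = 9.0917
CE = e^9.0917 ≈ 8881.27

$8,881.27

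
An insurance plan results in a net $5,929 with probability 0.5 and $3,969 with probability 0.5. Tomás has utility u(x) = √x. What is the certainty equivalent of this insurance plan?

E[u] = 0.5·√5929 + 0.5·√3969 = 0.5·77 + 0.5·63 = 70
CE = (70)² = 4900

$4,900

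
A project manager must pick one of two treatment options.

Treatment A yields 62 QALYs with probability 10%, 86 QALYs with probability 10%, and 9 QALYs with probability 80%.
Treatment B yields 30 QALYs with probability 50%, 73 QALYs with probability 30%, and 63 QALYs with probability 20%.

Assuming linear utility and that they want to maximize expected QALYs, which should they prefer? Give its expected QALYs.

Treatment A = 0.1 × 62 + 0.1 × 86 + 0.8 × 9 = 6.2 + 8.6 + 7.2 = 22
Treatment B = 0.5 × 30 + 0.3 × 73 + 0.2 × 63 = 15 + 21.9 + 12.6 = 49.5

Treatment B (49.5 QALYs)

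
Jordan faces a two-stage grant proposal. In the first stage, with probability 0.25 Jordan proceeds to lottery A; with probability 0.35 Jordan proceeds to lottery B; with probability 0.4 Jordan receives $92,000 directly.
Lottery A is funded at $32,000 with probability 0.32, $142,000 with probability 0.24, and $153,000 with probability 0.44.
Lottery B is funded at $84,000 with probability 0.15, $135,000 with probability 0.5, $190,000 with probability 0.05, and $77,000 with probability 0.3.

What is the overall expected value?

EV(A) = 0.32 × 32000 + 0.24 × 142000 + 0.44 × 153000 = 10240 + 34080 + 67320 = 111640
EV(B) = 0.15 × 84000 + 0.5 × 135000 + 0.05 × 190000 + 0.3 × 77000 = 12600 + 67500 + 9500 + 23100 = 112700
Branch C: 92000 (certain)
Overall = 0.25 × 111640 + 0.35 × 112700 + 0.4 × 92000 = 27910 + 39445 + 36800 = 104155

$104,155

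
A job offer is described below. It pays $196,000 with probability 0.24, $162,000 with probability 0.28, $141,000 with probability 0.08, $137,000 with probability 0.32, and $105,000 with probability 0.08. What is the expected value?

EV = 0.24 × 196000 + 0.28 × 162000 + 0.08 × 141000 + 0.32 × 137000 + 0.08 × 105000 = 47040 + 45360 + 11280 + 43840 + 8400 = 155920

$155,920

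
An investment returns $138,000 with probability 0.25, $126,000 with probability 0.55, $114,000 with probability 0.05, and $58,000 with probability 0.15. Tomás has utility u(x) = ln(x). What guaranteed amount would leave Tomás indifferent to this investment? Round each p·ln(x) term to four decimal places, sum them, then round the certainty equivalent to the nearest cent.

E[u] = 0.25·ln(138000) + 0.55·ln(126000) + 0.05·ln(114000) + 0.15·ln(58000) = 2.9588 + 6.4592 + 0.5822 + 1.6452 = 11.6454
CE = e^11.6454 ≈ 114164.99

$114,164.99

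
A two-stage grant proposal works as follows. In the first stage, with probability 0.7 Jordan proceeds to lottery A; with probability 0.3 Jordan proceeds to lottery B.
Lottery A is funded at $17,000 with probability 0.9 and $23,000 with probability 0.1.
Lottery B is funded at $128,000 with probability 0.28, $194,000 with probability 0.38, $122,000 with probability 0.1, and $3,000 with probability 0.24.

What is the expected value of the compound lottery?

EV(A) = 0.9 × 17000 + 0.1 × 23000 = 15300 + 2300 = 17600
EV(B) = 0.28 × 128000 + 0.38 × 194000 + 0.1 × 122000 + 0.24 × 3000 = 35840 + 73720 + 12200 + 720 = 122480
Overall = 0.7 × 17600 + 0.3 × 122480 = 12320 + 36744 = 49064

$49,064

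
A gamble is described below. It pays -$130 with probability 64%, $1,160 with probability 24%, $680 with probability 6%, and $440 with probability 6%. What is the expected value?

$262.40

EV = 0.64 × (-130) + 0.24 × 1160 + 0.06 × 680 + 0.06 × 440 = -83.2 + 278.4 + 40.8 + 26.4 = 262.4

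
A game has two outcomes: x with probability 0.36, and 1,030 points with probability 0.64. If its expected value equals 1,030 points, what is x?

x = 1,030 points

0.36·x + 0.64·1030 = 1030
0.36·x = 1030 − 659.2 = 370.8
x = 370.8 / 0.36 = 1030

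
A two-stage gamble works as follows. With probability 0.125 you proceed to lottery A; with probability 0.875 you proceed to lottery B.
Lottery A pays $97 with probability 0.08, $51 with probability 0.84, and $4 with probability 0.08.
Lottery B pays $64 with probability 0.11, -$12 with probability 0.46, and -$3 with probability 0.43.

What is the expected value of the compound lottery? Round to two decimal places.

$6.57

EV(A) = 0.08 × 97 + 0.84 × 51 + 0.08 × 4 = 7.76 + 42.84 + 0.32 = 50.92
EV(B) = 0.11 × 64 + 0.46 × (-12) + 0.43 × (-3) = 7.04 − 5.52 − 1.29 = 0.23
Overall = 0.125 × 50.92 + 0.875 × 0.23 = 6.365 + 0.20125 = 6.56625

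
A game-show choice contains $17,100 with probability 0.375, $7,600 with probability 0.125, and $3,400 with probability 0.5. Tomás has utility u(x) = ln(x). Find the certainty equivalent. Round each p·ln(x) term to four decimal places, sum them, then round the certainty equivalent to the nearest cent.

$6,890.51

E[u] = 0.375·ln(17100) + 0.125·ln(7600) + 0.5·ln(3400) = 3.6551 + 1.1170 + 4.0658 = 8.8379
CE = e^8.8379 ≈ 6890.51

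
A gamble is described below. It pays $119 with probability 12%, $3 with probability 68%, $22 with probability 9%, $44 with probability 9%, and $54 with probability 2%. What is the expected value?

$23.34

EV = 0.12 × 119 + 0.68 × 3 + 0.09 × 22 + 0.09 × 44 + 0.02 × 54 = 14.28 + 2.04 + 1.98 + 3.96 + 1.08 = 23.34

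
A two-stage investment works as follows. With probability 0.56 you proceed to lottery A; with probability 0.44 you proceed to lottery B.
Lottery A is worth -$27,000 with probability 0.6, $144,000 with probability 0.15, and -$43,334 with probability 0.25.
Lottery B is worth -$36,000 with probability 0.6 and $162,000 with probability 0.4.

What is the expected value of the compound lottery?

$15,965.24

EV(A) = 0.6 × (-27000) + 0.15 × 144000 + 0.25 × (-43334) = -16200 + 21600 − 10833.5 = -5433.5
EV(B) = 0.6 × (-36000) + 0.4 × 162000 = -21600 + 64800 = 43200
Overall = 0.56 × (-5433.5) + 0.44 × 43200 = -3042.76 + 19008 = 15965.24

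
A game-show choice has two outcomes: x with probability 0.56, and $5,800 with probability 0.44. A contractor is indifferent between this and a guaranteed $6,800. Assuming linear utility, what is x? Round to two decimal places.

0.56·x + 0.44·5800 = 6800
0.56·x = 6800 − 2552 = 4248
x = 4248 / 0.56 = 7585.7143

x = $7,585.71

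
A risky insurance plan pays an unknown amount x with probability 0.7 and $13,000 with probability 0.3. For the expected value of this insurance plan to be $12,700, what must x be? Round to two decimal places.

x = $12,571.43

0.7·x + 0.3·13000 = 12700
0.7·x = 12700 − 3900 = 8800
x = 8800 / 0.7 = 12571.4286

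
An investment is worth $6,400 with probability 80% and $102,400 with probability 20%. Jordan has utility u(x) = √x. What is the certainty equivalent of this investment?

$16,384

E[u] = 0.8·√6400 + 0.2·√102400 = 0.8·80 + 0.2·320 = 128
CE = (128)² = 16384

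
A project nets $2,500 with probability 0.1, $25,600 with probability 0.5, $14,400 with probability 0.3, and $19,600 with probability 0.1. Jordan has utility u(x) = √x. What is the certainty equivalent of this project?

E[u] = 0.1·√2500 + 0.5·√25600 + 0.3·√14400 + 0.1·√19600 = 0.1·50 + 0.5·160 + 0.3·120 + 0.1·140 = 135
CE = (135)² = 18225

$18,225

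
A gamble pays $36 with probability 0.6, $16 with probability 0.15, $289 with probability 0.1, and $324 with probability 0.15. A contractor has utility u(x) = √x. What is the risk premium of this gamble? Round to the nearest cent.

E[u] = 0.6·√36 + 0.15·√16 + 0.1·√289 + 0.15·√324 = 0.6·6 + 0.15·4 + 0.1·17 + 0.15·18 = 8.6
CE = (8.6)² = 73.96
Risk premium = EV − CE = 101.5 − 73.96 = 27.54

$27.54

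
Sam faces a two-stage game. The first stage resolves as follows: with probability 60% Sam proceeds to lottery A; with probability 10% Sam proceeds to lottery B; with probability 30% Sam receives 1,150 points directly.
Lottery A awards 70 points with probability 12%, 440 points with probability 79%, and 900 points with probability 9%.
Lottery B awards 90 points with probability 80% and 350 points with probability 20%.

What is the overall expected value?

621.4 points

EV(A) = 0.12 × 70 + 0.79 × 440 + 0.09 × 900 = 8.4 + 347.6 + 81 = 437
EV(B) = 0.8 × 90 + 0.2 × 350 = 72 + 70 = 142
Branch C: 1150 (certain)
Overall = 0.6 × 437 + 0.1 × 142 + 0.3 × 1150 = 262.2 + 14.2 + 345 = 621.4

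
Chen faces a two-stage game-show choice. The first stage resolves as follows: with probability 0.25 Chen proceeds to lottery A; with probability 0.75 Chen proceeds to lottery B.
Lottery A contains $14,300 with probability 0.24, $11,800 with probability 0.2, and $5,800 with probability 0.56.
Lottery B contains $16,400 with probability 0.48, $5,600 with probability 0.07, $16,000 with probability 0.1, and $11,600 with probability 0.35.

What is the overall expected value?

$12,703

EV(A) = 0.24 × 14300 + 0.2 × 11800 + 0.56 × 5800 = 3432 + 2360 + 3248 = 9040
EV(B) = 0.48 × 16400 + 0.07 × 5600 + 0.1 × 16000 + 0.35 × 11600 = 7872 + 392 + 1600 + 4060 = 13924
Overall = 0.25 × 9040 + 0.75 × 13924 = 2260 + 10443 = 12703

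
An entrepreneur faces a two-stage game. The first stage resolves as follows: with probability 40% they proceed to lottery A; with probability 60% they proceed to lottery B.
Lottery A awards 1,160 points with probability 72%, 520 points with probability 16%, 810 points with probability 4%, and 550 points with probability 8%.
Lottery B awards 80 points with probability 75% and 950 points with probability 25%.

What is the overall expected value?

576.42 points

EV(A) = 0.72 × 1160 + 0.16 × 520 + 0.04 × 810 + 0.08 × 550 = 835.2 + 83.2 + 32.4 + 44 = 994.8
EV(B) = 0.75 × 80 + 0.25 × 950 = 60 + 237.5 = 297.5
Overall = 0.4 × 994.8 + 0.6 × 297.5 = 397.92 + 178.5 = 576.42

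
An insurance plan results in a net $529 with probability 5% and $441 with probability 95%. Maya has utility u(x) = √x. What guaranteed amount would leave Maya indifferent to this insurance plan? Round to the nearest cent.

$445.21

E[u] = 0.05·√529 + 0.95·√441 = 0.05·23 + 0.95·21 = 21.1
CE = (21.1)² = 445.21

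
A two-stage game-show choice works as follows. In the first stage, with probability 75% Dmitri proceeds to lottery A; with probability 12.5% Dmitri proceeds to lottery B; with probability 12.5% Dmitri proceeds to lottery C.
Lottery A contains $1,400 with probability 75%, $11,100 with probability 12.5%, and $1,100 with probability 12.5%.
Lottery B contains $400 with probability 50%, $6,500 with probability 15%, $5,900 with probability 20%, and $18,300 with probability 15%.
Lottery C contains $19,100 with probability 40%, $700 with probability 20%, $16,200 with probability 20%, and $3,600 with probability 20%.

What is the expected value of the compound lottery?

EV(A) = 0.75 × 1400 + 0.125 × 11100 + 0.125 × 1100 = 1050 + 1387.5 + 137.5 = 2575
EV(B) = 0.5 × 400 + 0.15 × 6500 + 0.2 × 5900 + 0.15 × 18300 = 200 + 975 + 1180 + 2745 = 5100
EV(C) = 0.4 × 19100 + 0.2 × 700 + 0.2 × 16200 + 0.2 × 3600 = 7640 + 140 + 3240 + 720 = 11740
Overall = 0.75 × 2575 + 0.125 × 5100 + 0.125 × 11740 = 1931.25 + 637.5 + 1467.5 = 4036.25

$4,036.25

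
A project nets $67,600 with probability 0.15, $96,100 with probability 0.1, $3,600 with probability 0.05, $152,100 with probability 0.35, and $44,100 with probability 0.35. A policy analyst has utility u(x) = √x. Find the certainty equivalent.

E[u] = 0.15·√67600 + 0.1·√96100 + 0.05·√3600 + 0.35·√152100 + 0.35·√44100 = 0.15·260 + 0.1·310 + 0.05·60 + 0.35·390 + 0.35·210 = 283
CE = (283)² = 80089

$80,089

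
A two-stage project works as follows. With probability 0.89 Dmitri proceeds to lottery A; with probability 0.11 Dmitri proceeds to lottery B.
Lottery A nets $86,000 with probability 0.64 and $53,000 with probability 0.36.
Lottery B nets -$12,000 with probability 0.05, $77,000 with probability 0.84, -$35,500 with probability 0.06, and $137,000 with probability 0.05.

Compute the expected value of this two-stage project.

$73,534.80

EV(A) = 0.64 × 86000 + 0.36 × 53000 = 55040 + 19080 = 74120
EV(B) = 0.05 × (-12000) + 0.84 × 77000 + 0.06 × (-35500) + 0.05 × 137000 = -600 + 64680 − 2130 + 6850 = 68800
Overall = 0.89 × 74120 + 0.11 × 68800 = 65966.8 + 7568 = 73534.8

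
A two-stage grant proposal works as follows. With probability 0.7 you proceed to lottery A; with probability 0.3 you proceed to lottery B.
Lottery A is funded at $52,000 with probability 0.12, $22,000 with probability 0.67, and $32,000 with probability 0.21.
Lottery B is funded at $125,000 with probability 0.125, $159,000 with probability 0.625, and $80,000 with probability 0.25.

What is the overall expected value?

EV(A) = 0.12 × 52000 + 0.67 × 22000 + 0.21 × 32000 = 6240 + 14740 + 6720 = 27700
EV(B) = 0.125 × 125000 + 0.625 × 159000 + 0.25 × 80000 = 15625 + 99375 + 20000 = 135000
Overall = 0.7 × 27700 + 0.3 × 135000 = 19390 + 40500 = 59890

$59,890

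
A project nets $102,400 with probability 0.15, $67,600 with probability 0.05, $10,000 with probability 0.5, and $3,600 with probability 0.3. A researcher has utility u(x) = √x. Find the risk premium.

$8,179

E[u] = 0.15·√102400 + 0.05·√67600 + 0.5·√10000 + 0.3·√3600 = 0.15·320 + 0.05·260 + 0.5·100 + 0.3·60 = 129
CE = (129)² = 16641
Risk premium = EV − CE = 24820 − 16641 = 8179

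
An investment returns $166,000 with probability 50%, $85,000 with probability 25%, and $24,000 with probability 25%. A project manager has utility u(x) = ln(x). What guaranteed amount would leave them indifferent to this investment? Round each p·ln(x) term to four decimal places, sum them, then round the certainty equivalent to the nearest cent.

$86,595.23

E[u] = 0.5·ln(166000) + 0.25·ln(85000) + 0.25·ln(24000) = 6.0099 + 2.8376 + 2.5215 = 11.3690
CE = e^11.3690 ≈ 86595.23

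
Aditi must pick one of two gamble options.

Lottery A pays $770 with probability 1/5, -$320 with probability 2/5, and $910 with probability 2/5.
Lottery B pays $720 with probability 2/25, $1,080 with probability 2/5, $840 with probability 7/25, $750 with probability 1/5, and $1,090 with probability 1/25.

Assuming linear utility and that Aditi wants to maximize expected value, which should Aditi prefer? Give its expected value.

Lottery A = 1/5 × 770 + 2/5 × (-320) + 2/5 × 910 = 154 − 128 + 364 = 390
Lottery B = 2/25 × 720 + 2/5 × 1080 + 7/25 × 840 + 1/5 × 750 + 1/25 × 1090 = 57.6 + 432 + 235.2 + 150 + 43.6 = 918.4

Lottery B ($918.40)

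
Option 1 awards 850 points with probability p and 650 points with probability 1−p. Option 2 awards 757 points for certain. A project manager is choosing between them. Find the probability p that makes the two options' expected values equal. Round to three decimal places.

p = 0.535

p·850 + (1−p)·650 = 757
200p + 650 = 757
p = (757 − 650) / 200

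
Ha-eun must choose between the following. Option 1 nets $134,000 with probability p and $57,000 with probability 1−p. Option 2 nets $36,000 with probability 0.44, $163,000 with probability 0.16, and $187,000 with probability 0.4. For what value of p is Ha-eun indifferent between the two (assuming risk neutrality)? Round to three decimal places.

p = 0.776

EV(Option 2) = 0.44 × 36000 + 0.16 × 163000 + 0.4 × 187000 = 15840 + 26080 + 74800 = 116720
p·134000 + (1−p)·57000 = 116720
77000p + 57000 = 116720
p = (116720 − 57000) / 77000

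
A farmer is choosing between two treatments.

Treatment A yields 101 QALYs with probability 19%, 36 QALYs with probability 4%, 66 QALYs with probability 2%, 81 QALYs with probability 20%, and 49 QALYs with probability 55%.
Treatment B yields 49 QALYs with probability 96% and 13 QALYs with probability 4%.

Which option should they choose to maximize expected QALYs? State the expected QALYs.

Treatment A = 0.19 × 101 + 0.04 × 36 + 0.02 × 66 + 0.2 × 81 + 0.55 × 49 = 19.19 + 1.44 + 1.32 + 16.2 + 26.95 = 65.1
Treatment B = 0.96 × 49 + 0.04 × 13 = 47.04 + 0.52 = 47.56

Treatment A (65.1 QALYs)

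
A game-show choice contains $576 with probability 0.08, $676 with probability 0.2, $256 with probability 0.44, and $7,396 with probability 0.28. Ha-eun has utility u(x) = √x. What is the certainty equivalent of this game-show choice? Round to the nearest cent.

E[u] = 0.08·√576 + 0.2·√676 + 0.44·√256 + 0.28·√7396 = 0.08·24 + 0.2·26 + 0.44·16 + 0.28·86 = 38.24
CE = (38.24)² = 1462.2976

$1,462.30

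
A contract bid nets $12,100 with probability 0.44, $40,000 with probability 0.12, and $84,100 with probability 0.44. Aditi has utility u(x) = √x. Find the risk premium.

E[u] = 0.44·√12100 + 0.12·√40000 + 0.44·√84100 = 0.44·110 + 0.12·200 + 0.44·290 = 200
CE = (200)² = 40000
Risk premium = EV − CE = 47128 − 40000 = 7128

$7,128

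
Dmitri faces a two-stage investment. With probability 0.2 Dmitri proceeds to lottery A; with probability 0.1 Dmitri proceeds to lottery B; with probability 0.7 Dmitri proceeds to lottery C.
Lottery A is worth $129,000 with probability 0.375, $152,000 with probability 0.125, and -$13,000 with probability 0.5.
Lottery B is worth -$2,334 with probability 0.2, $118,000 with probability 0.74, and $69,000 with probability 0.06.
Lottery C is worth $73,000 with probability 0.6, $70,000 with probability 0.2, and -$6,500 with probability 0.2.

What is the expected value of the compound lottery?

EV(A) = 0.375 × 129000 + 0.125 × 152000 + 0.5 × (-13000) = 48375 + 19000 − 6500 = 60875
EV(B) = 0.2 × (-2334) + 0.74 × 118000 + 0.06 × 69000 = -466.8 + 87320 + 4140 = 90993.2
EV(C) = 0.6 × 73000 + 0.2 × 70000 + 0.2 × (-6500) = 43800 + 14000 − 1300 = 56500
Overall = 0.2 × 60875 + 0.1 × 90993.2 + 0.7 × 56500 = 12175 + 9099.32 + 39550 = 60824.32

$60,824.32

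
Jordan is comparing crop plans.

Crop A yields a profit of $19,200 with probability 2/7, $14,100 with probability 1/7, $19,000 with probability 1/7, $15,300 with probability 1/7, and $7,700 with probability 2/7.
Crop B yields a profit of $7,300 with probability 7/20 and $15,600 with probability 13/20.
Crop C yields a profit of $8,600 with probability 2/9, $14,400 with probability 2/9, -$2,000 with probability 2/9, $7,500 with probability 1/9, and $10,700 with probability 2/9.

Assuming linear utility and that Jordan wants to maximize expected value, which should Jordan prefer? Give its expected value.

Crop A = 2/7 × 19200 + 1/7 × 14100 + 1/7 × 19000 + 1/7 × 15300 + 2/7 × 7700 = 5485.7143 + 2014.2857 + 2714.2857 + 2185.7143 + 2200 = 14600
Crop B = 7/20 × 7300 + 13/20 × 15600 = 2555 + 10140 = 12695
Crop C = 2/9 × 8600 + 2/9 × 14400 + 2/9 × (-2000) + 1/9 × 7500 + 2/9 × 10700 = 1911.1111 + 3200 − 444.4444 + 833.3333 + 2377.7778 = 7877.7778

Crop A ($14,600)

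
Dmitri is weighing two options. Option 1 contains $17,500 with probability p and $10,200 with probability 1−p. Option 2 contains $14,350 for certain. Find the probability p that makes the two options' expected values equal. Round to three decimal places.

p = 0.568

p·17500 + (1−p)·10200 = 14350
7300p + 10200 = 14350
p = (14350 − 10200) / 7300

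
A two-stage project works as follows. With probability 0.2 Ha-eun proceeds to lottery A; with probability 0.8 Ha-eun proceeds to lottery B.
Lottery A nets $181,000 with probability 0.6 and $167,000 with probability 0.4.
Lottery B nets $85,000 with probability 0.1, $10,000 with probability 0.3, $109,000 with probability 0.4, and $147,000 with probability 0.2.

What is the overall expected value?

$102,680

EV(A) = 0.6 × 181000 + 0.4 × 167000 = 108600 + 66800 = 175400
EV(B) = 0.1 × 85000 + 0.3 × 10000 + 0.4 × 109000 + 0.2 × 147000 = 8500 + 3000 + 43600 + 29400 = 84500
Overall = 0.2 × 175400 + 0.8 × 84500 = 35080 + 67600 = 102680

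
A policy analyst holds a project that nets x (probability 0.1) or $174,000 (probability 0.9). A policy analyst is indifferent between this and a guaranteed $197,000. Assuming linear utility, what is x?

0.1·x + 0.9·174000 = 197000
0.1·x = 197000 − 156600 = 40400
x = 40400 / 0.1 = 404000

x = $404,000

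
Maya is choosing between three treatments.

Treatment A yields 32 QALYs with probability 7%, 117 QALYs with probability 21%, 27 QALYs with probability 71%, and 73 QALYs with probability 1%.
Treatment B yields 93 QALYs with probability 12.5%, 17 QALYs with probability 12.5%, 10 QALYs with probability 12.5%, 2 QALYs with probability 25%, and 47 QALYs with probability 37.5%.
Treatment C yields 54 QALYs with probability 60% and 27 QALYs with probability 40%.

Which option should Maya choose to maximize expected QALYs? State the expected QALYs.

Treatment A (46.71 QALYs)

Treatment A = 0.07 × 32 + 0.21 × 117 + 0.71 × 27 + 0.01 × 73 = 2.24 + 24.57 + 19.17 + 0.73 = 46.71
Treatment B = 0.125 × 93 + 0.125 × 17 + 0.125 × 10 + 0.25 × 2 + 0.375 × 47 = 11.625 + 2.125 + 1.25 + 0.5 + 17.625 = 33.125
Treatment C = 0.6 × 54 + 0.4 × 27 = 32.4 + 10.8 = 43.2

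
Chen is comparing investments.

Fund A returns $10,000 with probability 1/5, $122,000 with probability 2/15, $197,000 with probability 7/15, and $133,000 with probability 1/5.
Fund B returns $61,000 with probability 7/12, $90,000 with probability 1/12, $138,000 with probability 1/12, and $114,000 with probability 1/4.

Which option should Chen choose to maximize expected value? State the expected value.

Fund A ($136,800)

Fund A = 1/5 × 10000 + 2/15 × 122000 + 7/15 × 197000 + 1/5 × 133000 = 2000 + 16266.6667 + 91933.3333 + 26600 = 136800
Fund B = 7/12 × 61000 + 1/12 × 90000 + 1/12 × 138000 + 1/4 × 114000 = 35583.3333 + 7500 + 11500 + 28500 = 83083.3333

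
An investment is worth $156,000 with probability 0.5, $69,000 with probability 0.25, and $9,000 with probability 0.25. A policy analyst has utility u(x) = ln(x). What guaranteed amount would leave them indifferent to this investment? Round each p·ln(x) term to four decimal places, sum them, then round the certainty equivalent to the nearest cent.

E[u] = 0.5·ln(156000) + 0.25·ln(69000) + 0.25·ln(9000) = 5.9788 + 2.7855 + 2.2762 = 11.0405
CE = e^11.0405 ≈ 62348.82

$62,348.82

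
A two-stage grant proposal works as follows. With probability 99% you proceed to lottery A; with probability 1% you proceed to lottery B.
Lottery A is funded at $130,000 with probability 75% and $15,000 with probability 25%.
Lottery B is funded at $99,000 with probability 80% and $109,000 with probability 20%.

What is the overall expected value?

$101,247.50

EV(A) = 0.75 × 130000 + 0.25 × 15000 = 97500 + 3750 = 101250
EV(B) = 0.8 × 99000 + 0.2 × 109000 = 79200 + 21800 = 101000
Overall = 0.99 × 101250 + 0.01 × 101000 = 100237.5 + 1010 = 101247.5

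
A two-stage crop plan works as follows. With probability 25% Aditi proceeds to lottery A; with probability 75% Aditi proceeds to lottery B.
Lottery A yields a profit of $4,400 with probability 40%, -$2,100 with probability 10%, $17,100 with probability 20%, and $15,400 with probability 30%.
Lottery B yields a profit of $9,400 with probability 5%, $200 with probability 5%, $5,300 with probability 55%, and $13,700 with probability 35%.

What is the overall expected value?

EV(A) = 0.4 × 4400 + 0.1 × (-2100) + 0.2 × 17100 + 0.3 × 15400 = 1760 − 210 + 3420 + 4620 = 9590
EV(B) = 0.05 × 9400 + 0.05 × 200 + 0.55 × 5300 + 0.35 × 13700 = 470 + 10 + 2915 + 4795 = 8190
Overall = 0.25 × 9590 + 0.75 × 8190 = 2397.5 + 6142.5 = 8540

$8,540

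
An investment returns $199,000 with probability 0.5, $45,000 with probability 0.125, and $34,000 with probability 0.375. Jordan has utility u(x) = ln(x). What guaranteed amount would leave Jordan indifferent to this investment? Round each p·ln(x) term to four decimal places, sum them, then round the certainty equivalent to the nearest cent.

E[u] = 0.5·ln(199000) + 0.125·ln(45000) + 0.375·ln(34000) = 6.1005 + 1.3393 + 3.9128 = 11.3526
CE = e^11.3526 ≈ 85186.65

$85,186.65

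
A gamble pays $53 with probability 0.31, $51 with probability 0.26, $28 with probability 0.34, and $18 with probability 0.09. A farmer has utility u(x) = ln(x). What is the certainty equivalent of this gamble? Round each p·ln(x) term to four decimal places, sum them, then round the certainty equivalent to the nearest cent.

$38.32

E[u] = 0.31·ln(53) + 0.26·ln(51) + 0.34·ln(28) + 0.09·ln(18) = 1.2308 + 1.0223 + 1.1329 + 0.2601 = 3.6461
CE = e^3.6461 ≈ 38.32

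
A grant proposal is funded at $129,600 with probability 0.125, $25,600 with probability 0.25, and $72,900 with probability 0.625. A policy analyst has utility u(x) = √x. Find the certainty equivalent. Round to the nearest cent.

E[u] = 0.125·√129600 + 0.25·√25600 + 0.625·√72900 = 0.125·360 + 0.25·160 + 0.625·270 = 253.75
CE = (253.75)² = 64389.0625

$64,389.06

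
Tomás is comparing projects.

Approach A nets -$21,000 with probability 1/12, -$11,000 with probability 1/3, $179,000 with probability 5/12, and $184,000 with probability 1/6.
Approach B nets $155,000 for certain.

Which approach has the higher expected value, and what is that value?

Approach B ($155,000)

Approach A = 1/12 × (-21000) + 1/3 × (-11000) + 5/12 × 179000 + 1/6 × 184000 = -1750 − 3666.6667 + 74583.3333 + 30666.6667 = 99833.3333
Approach B: 155000 (certain)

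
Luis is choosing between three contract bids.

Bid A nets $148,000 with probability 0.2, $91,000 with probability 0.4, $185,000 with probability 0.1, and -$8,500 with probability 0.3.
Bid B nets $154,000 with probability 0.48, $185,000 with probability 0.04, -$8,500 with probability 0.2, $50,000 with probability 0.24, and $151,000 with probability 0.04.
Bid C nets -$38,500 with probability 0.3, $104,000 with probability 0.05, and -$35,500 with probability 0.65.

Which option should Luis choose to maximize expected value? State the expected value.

Bid A = 0.2 × 148000 + 0.4 × 91000 + 0.1 × 185000 + 0.3 × (-8500) = 29600 + 36400 + 18500 − 2550 = 81950
Bid B = 0.48 × 154000 + 0.04 × 185000 + 0.2 × (-8500) + 0.24 × 50000 + 0.04 × 151000 = 73920 + 7400 − 1700 + 12000 + 6040 = 97660
Bid C = 0.3 × (-38500) + 0.05 × 104000 + 0.65 × (-35500) = -11550 + 5200 − 23075 = -29425

Bid B ($97,660)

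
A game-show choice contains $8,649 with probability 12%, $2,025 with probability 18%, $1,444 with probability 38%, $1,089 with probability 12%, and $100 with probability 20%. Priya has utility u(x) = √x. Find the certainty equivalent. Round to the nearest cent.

E[u] = 0.12·√8649 + 0.18·√2025 + 0.38·√1444 + 0.12·√1089 + 0.2·√100 = 0.12·93 + 0.18·45 + 0.38·38 + 0.12·33 + 0.2·10 = 39.66
CE = (39.66)² = 1572.9156

$1,572.92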